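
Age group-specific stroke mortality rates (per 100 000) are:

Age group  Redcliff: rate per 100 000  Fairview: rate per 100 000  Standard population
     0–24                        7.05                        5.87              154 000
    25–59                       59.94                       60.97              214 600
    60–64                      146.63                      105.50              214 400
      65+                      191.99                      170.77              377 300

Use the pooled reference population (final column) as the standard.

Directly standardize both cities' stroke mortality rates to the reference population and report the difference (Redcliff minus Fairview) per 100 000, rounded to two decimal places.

17.48

Standard total = 960 300; weights = 0.1604, 0.2235, 0.2233, 0.3929.
Redcliff: 0.1604×7.05 + 0.2235×59.94 + 0.2233×146.63 + 0.3929×191.99 = 122.6951 per 100 000.
Fairview: 0.1604×5.87 + 0.2235×60.97 + 0.2233×105.50 + 0.3929×170.77 = 105.2159 per 100 000.
Difference = 122.6951 − 105.2159 = 17.4792.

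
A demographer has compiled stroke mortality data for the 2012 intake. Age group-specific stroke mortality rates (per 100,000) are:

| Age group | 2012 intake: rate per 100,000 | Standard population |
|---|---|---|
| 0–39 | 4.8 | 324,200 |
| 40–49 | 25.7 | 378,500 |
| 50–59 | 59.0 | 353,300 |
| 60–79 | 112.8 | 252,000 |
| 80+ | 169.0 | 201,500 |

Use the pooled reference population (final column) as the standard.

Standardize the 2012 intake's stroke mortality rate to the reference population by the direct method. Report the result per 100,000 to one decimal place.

62.7

Standard total = 1,509,500; weights = 0.2148, 0.2507, 0.2341, 0.1669, 0.1335.
Standardized rate: 0.2148×4.8 + 0.2507×25.7 + 0.2341×59.0 + 0.1669×112.8 + 0.1335×169.0 = 62.6747 per 100,000.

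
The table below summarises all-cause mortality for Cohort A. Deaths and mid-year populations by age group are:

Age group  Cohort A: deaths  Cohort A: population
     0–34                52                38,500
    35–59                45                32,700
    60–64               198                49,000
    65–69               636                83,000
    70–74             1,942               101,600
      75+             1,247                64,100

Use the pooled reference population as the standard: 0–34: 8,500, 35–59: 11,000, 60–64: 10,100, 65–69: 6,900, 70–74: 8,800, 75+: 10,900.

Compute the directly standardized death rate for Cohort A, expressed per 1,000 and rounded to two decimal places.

Age-specific rates per 1,000 for Cohort A: 1.351, 1.376, 4.041, 7.663, 19.114, 19.454.
Standard total = 56,200; weights = 0.1512, 0.1957, 0.1797, 0.1228, 0.1566, 0.1940.
Standardized rate: 0.1512×1.351 + 0.1957×1.376 + 0.1797×4.041 + 0.1228×7.663 + 0.1566×19.114 + 0.1940×19.454 = 8.9067 per 1,000.

8.91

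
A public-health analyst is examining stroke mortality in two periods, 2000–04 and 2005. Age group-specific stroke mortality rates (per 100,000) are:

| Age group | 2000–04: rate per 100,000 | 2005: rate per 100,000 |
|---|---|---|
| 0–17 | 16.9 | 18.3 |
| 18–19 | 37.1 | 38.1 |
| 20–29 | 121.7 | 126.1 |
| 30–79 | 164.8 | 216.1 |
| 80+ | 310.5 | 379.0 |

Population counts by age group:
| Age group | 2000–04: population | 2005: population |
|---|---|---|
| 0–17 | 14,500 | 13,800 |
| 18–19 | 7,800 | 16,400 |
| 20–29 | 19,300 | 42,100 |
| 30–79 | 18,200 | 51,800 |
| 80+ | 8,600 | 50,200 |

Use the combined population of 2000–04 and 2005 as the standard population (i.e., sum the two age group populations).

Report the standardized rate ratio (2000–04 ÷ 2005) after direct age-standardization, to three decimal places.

Combined standard total = 242,700; weights = 0.1166, 0.0997, 0.2530, 0.2884, 0.2423.
2000–04: 0.1166×16.9 + 0.0997×37.1 + 0.2530×121.7 + 0.2884×164.8 + 0.2423×310.5 = 159.2166 per 100,000.
2005: 0.1166×18.3 + 0.0997×38.1 + 0.2530×126.1 + 0.2884×216.1 + 0.2423×379.0 = 191.9845 per 100,000.
Ratio = 159.2166 ÷ 191.9845 = 0.82932.

0.829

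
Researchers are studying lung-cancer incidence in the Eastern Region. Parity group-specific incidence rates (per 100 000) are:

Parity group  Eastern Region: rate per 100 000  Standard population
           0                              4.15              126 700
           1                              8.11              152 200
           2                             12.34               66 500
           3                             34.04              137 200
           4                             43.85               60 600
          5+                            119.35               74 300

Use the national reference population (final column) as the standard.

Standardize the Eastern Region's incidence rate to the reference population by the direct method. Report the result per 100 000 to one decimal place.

Standard total = 617 500; weights = 0.2052, 0.2465, 0.1077, 0.2222, 0.0981, 0.1203.
Standardized rate: 0.2052×4.15 + 0.2465×8.11 + 0.1077×12.34 + 0.2222×34.04 + 0.0981×43.85 + 0.1203×119.35 = 30.4066 per 100 000.

30.4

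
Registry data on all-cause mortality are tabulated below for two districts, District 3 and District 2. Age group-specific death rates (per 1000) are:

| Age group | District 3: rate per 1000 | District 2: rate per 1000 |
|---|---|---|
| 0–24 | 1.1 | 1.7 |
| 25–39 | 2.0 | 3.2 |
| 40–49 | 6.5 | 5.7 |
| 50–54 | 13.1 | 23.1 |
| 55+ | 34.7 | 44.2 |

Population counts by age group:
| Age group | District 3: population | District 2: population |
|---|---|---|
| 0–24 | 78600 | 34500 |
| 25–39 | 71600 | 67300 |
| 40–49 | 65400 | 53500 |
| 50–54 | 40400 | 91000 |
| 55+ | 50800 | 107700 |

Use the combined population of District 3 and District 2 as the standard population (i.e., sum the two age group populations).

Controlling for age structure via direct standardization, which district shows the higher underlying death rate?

Combined standard total = 660800; weights = 0.1712, 0.2102, 0.1799, 0.1988, 0.2399.
District 3: 0.1712×1.1 + 0.2102×2.0 + 0.1799×6.5 + 0.1988×13.1 + 0.2399×34.7 = 12.7063 per 1000.
District 2: 0.1712×1.7 + 0.2102×3.2 + 0.1799×5.7 + 0.1988×23.1 + 0.2399×44.2 = 17.1845 per 1000.

District 2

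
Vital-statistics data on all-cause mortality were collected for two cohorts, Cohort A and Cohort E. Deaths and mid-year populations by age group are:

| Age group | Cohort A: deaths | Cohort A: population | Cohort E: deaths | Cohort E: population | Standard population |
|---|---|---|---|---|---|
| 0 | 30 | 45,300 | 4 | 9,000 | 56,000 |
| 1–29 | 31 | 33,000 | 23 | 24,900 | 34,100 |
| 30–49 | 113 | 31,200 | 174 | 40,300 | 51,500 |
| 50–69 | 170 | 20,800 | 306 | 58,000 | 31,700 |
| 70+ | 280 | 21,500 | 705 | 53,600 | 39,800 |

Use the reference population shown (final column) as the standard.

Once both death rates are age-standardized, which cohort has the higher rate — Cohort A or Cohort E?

Age-specific rates per 1,000 for Cohort A: 0.662, 0.939, 3.622, 8.173, 13.023.
For Cohort E: 0.444, 0.924, 4.318, 5.276, 13.153.
Standard total = 213,100; weights = 0.2628, 0.1600, 0.2417, 0.1488, 0.1868.
Cohort A: 0.2628×0.662 + 0.1600×0.939 + 0.2417×3.622 + 0.1488×8.173 + 0.1868×13.023 = 4.8477 per 1,000.
Cohort E: 0.2628×0.444 + 0.1600×0.924 + 0.2417×4.318 + 0.1488×5.276 + 0.1868×13.153 = 4.5494 per 1,000.
The crude rates (4.11 vs 6.52) would put Cohort E higher, but that reflects its age composition; once standardized to a common age structure, Cohort A has the higher underlying rate.

Cohort A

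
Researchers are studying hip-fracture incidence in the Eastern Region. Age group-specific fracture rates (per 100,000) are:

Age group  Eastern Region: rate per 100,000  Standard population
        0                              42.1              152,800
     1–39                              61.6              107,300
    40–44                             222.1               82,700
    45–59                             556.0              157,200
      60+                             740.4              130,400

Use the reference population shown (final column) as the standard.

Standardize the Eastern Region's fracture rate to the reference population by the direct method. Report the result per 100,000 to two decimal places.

Standard total = 630,400; weights = 0.2424, 0.1702, 0.1312, 0.2494, 0.2069.
Standardized rate: 0.2424×42.1 + 0.1702×61.6 + 0.1312×222.1 + 0.2494×556.0 + 0.2069×740.4 = 341.6269 per 100,000.

341.63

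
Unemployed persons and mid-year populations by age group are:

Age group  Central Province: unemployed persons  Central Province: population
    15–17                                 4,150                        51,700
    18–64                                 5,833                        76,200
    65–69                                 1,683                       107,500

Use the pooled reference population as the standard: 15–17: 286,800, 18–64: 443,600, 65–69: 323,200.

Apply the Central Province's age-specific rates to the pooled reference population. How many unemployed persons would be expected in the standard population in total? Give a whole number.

62039

Age-specific rates per 1,000 for the Central Province: 80.271, 76.549, 15.656.
Expected unemployed persons = Σ (standard pop × age-specific rate ÷ 1,000)
= 286,800×80.271/1,000 + 443,600×76.549/1,000 + 323,200×15.656/1,000
= 23021.66 + 33956.94 + 5059.96 = 62038.56.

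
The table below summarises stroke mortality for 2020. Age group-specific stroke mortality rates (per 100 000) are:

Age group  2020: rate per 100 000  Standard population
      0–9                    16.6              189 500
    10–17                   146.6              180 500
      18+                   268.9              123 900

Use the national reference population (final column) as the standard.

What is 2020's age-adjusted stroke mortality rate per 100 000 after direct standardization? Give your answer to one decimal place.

Standard total = 493 900; weights = 0.3837, 0.3655, 0.2509.
Standardized rate: 0.3837×16.6 + 0.3655×146.6 + 0.2509×268.9 = 127.4017 per 100 000.

127.4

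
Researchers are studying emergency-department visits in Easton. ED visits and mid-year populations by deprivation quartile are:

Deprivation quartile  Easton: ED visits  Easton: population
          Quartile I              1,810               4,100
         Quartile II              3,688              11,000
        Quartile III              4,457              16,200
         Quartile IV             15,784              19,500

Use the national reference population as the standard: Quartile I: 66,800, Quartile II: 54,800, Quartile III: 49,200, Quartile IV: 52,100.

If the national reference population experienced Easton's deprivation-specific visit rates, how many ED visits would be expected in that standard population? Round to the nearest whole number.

Deprivation-specific rates per 1,000 for Easton: 441.463, 335.273, 275.123, 809.436.
Expected ED visits = Σ (standard pop × deprivation-specific rate ÷ 1,000)
= 66,800×441.463/1,000 + 54,800×335.273/1,000 + 49,200×275.123/1,000 + 52,100×809.436/1,000
= 29489.76 + 18372.95 + 13536.07 + 42171.61 = 103570.39.

103570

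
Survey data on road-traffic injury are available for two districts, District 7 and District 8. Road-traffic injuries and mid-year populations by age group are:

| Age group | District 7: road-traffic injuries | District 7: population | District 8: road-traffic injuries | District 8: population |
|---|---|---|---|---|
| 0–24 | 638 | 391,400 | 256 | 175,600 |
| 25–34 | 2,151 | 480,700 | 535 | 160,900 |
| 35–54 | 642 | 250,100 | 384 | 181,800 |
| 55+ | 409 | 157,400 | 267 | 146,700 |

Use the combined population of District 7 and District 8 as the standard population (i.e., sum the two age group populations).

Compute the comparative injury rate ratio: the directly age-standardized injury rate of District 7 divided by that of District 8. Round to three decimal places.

Age-specific rates per 100,000 for District 7: 163.00, 447.47, 256.70, 259.85.
For District 8: 145.79, 332.50, 211.22, 182.00.
Combined standard total = 1,944,600; weights = 0.2916, 0.3299, 0.2221, 0.1564.
District 7: 0.2916×163.00 + 0.3299×447.47 + 0.2221×256.70 + 0.1564×259.85 = 292.8156 per 100,000.
District 8: 0.2916×145.79 + 0.3299×332.50 + 0.2221×211.22 + 0.1564×182.00 = 227.5889 per 100,000.
Ratio = 292.8156 ÷ 227.5889 = 1.28660.

1.287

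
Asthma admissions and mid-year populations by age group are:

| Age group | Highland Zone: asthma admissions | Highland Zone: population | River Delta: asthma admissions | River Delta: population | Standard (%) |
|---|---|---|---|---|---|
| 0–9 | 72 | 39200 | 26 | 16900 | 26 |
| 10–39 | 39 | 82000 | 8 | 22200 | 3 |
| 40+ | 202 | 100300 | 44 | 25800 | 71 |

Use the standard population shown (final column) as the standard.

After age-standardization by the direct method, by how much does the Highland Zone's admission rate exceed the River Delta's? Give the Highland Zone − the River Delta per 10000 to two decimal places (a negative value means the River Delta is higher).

Age-specific rates per 10000 for the Highland Zone: 18.37, 4.76, 20.14.
For the River Delta: 15.38, 3.60, 17.05.
Standard weights: 0.26, 0.03, 0.71.
The Highland Zone: 0.2600×18.37 + 0.0300×4.76 + 0.7100×20.14 = 19.2173 per 10000.
The River Delta: 0.2600×15.38 + 0.0300×3.60 + 0.7100×17.05 = 16.2166 per 10000.
Difference = 19.2173 − 16.2166 = 3.0007.

3.00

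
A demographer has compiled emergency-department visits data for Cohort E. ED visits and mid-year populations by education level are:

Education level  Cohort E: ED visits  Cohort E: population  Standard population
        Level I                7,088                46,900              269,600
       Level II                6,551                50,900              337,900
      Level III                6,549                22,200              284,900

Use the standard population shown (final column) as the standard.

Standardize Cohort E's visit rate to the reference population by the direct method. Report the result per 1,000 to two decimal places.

Education-specific rates per 1,000 for Cohort E: 151.130, 128.703, 295.000.
Standard total = 892,400; weights = 0.3021, 0.3786, 0.3193.
Standardized rate: 0.3021×151.130 + 0.3786×128.703 + 0.3193×295.000 = 188.5691 per 1,000.

188.57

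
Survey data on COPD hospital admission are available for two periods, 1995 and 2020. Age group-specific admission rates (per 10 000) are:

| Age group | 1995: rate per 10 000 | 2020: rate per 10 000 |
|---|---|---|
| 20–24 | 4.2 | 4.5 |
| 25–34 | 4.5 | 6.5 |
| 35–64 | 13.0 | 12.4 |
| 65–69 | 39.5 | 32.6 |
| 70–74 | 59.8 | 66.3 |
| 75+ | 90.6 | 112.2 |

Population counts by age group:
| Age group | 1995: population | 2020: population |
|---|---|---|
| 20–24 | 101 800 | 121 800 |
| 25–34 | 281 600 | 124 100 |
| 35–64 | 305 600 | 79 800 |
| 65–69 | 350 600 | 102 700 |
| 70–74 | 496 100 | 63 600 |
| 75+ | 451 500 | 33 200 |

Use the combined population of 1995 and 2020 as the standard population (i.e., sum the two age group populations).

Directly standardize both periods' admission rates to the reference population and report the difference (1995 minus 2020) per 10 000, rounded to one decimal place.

Combined standard total = 2 512 400; weights = 0.0890, 0.1615, 0.1534, 0.1804, 0.2228, 0.1929.
1995: 0.0890×4.2 + 0.1615×4.5 + 0.1534×13.0 + 0.1804×39.5 + 0.2228×59.8 + 0.1929×90.6 = 41.0222 per 10 000.
2020: 0.0890×4.5 + 0.1615×6.5 + 0.1534×12.4 + 0.1804×32.6 + 0.2228×66.3 + 0.1929×112.2 = 45.6501 per 10 000.
Difference = 41.0222 − 45.6501 = -4.6279.

-4.6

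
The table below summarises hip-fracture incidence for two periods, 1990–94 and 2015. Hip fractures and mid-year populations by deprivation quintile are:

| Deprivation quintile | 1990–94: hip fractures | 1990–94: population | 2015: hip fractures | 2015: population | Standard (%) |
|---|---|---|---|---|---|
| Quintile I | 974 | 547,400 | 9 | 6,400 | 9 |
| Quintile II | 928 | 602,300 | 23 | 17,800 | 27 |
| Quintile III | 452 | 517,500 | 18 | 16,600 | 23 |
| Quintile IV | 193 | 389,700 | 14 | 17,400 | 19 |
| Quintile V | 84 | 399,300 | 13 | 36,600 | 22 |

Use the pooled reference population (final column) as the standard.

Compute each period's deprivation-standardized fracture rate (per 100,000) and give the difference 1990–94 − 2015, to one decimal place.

-3.8

Deprivation-specific rates per 100,000 for 1990–94: 177.93, 154.08, 87.34, 49.53, 21.04.
For 2015: 140.62, 129.21, 108.43, 80.46, 35.52.
Standard weights: 0.09, 0.27, 0.23, 0.19, 0.22.
1990–94: 0.0900×177.93 + 0.2700×154.08 + 0.2300×87.34 + 0.1900×49.53 + 0.2200×21.04 = 91.7412 per 100,000.
2015: 0.0900×140.62 + 0.2700×129.21 + 0.2300×108.43 + 0.1900×80.46 + 0.2200×35.52 = 95.5852 per 100,000.
Difference = 91.7412 − 95.5852 = -3.8440.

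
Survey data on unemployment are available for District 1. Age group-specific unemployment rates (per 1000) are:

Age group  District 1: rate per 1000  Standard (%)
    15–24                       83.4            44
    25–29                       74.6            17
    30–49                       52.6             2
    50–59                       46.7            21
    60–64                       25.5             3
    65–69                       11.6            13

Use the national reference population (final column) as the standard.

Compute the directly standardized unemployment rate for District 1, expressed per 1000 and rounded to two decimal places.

Standard weights: 0.44, 0.17, 0.02, 0.21, 0.03, 0.13.
Standardized rate: 0.4400×83.4 + 0.1700×74.6 + 0.0200×52.6 + 0.2100×46.7 + 0.0300×25.5 + 0.1300×11.6 = 62.5100 per 1000.

62.51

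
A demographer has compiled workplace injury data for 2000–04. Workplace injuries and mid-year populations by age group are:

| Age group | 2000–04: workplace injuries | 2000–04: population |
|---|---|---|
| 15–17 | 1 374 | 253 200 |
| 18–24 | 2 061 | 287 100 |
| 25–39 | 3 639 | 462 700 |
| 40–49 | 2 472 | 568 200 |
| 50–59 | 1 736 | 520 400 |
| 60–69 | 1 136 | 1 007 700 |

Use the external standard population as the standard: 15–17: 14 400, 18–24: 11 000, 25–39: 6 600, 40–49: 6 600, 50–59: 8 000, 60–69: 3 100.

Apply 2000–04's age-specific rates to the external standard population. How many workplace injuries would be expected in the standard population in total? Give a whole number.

Age-specific rates per 10 000 for 2000–04: 54.27, 71.79, 78.65, 43.51, 33.36, 11.27.
Expected workplace injuries = Σ (standard pop × age-specific rate ÷ 10 000)
= 14 400×54.27/10 000 + 11 000×71.79/10 000 + 6 600×78.65/10 000 + 6 600×43.51/10 000 + 8 000×33.36/10 000 + 3 100×11.27/10 000
= 78.14 + 78.97 + 51.91 + 28.71 + 26.69 + 3.49 = 267.91.

268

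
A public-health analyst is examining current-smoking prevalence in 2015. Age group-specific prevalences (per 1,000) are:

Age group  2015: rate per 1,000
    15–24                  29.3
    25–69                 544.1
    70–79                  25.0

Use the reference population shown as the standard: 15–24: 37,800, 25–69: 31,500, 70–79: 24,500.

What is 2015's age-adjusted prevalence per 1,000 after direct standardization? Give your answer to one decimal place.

Standard total = 93,800; weights = 0.4030, 0.3358, 0.2612.
Standardized rate: 0.4030×29.3 + 0.3358×544.1 + 0.2612×25.0 = 201.0575 per 1,000.

201.1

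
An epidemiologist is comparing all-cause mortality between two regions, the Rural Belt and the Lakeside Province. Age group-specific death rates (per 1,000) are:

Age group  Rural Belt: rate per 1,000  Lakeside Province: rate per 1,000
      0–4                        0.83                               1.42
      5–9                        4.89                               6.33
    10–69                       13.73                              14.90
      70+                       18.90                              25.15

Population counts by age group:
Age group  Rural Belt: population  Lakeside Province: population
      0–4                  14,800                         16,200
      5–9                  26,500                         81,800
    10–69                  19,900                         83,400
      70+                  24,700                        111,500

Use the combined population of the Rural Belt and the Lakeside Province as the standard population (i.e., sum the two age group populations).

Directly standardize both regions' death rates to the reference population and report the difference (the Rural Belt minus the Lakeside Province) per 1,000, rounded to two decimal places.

-3.03

Combined standard total = 378,800; weights = 0.0818, 0.2859, 0.2727, 0.3596.
The Rural Belt: 0.0818×0.83 + 0.2859×4.89 + 0.2727×13.73 + 0.3596×18.90 = 12.0058 per 1,000.
The Lakeside Province: 0.0818×1.42 + 0.2859×6.33 + 0.2727×14.90 + 0.3596×25.15 = 15.0321 per 1,000.
Difference = 12.0058 − 15.0321 = -3.0263.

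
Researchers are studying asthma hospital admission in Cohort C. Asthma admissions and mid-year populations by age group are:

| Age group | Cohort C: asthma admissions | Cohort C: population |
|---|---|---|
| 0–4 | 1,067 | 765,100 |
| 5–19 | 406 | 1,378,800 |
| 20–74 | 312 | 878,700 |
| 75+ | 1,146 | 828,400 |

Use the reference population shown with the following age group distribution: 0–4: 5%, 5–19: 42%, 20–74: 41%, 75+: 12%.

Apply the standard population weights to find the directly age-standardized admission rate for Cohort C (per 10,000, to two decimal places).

Age-specific rates per 10,000 for Cohort C: 13.95, 2.94, 3.55, 13.83.
Standard weights: 0.05, 0.42, 0.41, 0.12.
Standardized rate: 0.0500×13.95 + 0.4200×2.94 + 0.4100×3.55 + 0.1200×13.83 = 5.0499 per 10,000.

5.05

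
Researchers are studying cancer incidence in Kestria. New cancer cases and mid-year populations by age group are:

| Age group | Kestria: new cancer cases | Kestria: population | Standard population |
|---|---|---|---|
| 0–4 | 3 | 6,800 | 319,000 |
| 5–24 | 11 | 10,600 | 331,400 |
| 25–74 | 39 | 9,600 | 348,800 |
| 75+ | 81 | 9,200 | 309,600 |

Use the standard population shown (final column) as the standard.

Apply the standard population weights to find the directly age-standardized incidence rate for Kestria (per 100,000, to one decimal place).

353.6

Age-specific rates per 100,000 for Kestria: 44.12, 103.77, 406.25, 880.43.
Standard total = 1,308,800; weights = 0.2437, 0.2532, 0.2665, 0.2366.
Standardized rate: 0.2437×44.12 + 0.2532×103.77 + 0.2665×406.25 + 0.2366×880.43 = 353.5656 per 100,000.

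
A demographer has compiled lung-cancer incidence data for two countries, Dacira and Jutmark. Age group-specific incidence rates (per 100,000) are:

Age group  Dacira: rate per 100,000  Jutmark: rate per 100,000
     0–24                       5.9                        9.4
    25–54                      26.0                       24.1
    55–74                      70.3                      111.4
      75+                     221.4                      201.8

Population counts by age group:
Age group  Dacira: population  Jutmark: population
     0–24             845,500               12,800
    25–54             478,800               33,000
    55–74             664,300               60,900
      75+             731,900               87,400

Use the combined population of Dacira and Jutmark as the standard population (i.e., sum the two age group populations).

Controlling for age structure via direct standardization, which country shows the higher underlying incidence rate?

Jutmark

Combined standard total = 2,914,600; weights = 0.2945, 0.1756, 0.2488, 0.2811.
Dacira: 0.2945×5.9 + 0.1756×26.0 + 0.2488×70.3 + 0.2811×221.4 = 86.0308 per 100,000.
Jutmark: 0.2945×9.4 + 0.1756×24.1 + 0.2488×111.4 + 0.2811×201.8 = 91.4446 per 100,000.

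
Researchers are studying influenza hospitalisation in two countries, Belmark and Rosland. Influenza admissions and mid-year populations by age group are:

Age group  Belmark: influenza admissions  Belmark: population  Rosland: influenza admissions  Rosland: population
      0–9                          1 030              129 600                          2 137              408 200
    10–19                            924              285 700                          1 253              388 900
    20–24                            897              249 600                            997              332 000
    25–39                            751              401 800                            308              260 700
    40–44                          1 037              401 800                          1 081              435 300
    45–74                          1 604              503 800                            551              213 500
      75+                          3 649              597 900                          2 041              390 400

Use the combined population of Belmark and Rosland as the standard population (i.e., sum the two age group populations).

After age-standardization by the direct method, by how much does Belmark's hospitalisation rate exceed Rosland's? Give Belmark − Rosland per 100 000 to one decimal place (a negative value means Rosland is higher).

72.9

Age-specific rates per 100 000 for Belmark: 794.75, 323.42, 359.38, 186.91, 258.09, 318.38, 610.30.
For Rosland: 523.52, 322.19, 300.30, 118.14, 248.33, 258.08, 522.80.
Combined standard total = 4 999 200; weights = 0.1076, 0.1349, 0.1163, 0.1325, 0.1674, 0.1435, 0.1977.
Belmark: 0.1076×794.75 + 0.1349×323.42 + 0.1163×359.38 + 0.1325×186.91 + 0.1674×258.09 + 0.1435×318.38 + 0.1977×610.30 = 405.2682 per 100 000.
Rosland: 0.1076×523.52 + 0.1349×322.19 + 0.1163×300.30 + 0.1325×118.14 + 0.1674×248.33 + 0.1435×258.08 + 0.1977×522.80 = 332.3541 per 100 000.
Difference = 405.2682 − 332.3541 = 72.9141.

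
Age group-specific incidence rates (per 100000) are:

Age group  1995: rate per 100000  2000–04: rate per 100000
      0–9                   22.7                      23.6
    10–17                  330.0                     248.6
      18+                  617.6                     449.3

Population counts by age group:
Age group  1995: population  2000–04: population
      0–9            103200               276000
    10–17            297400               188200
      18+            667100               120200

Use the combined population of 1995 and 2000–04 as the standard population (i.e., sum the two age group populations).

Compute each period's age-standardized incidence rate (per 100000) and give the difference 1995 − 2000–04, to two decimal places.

103.92

Combined standard total = 1652100; weights = 0.2295, 0.2939, 0.4765.
1995: 0.2295×22.7 + 0.2939×330.0 + 0.4765×617.6 = 396.5210 per 100000.
2000–04: 0.2295×23.6 + 0.2939×248.6 + 0.4765×449.3 = 292.5992 per 100000.
Difference = 396.5210 − 292.5992 = 103.9218.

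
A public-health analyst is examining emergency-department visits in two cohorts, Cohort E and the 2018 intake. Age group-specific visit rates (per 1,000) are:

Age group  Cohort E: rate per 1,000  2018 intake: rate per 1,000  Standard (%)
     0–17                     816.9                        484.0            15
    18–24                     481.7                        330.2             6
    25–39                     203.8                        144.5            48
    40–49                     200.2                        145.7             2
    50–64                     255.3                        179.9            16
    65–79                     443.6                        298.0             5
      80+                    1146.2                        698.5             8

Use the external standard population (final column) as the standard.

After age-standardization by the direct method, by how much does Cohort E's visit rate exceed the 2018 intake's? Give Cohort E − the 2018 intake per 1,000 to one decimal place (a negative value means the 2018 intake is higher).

Standard weights: 0.15, 0.06, 0.48, 0.02, 0.16, 0.05, 0.08.
Cohort E: 0.1500×816.9 + 0.0600×481.7 + 0.4800×203.8 + 0.0200×200.2 + 0.1600×255.3 + 0.0500×443.6 + 0.0800×1146.2 = 407.9890 per 1,000.
The 2018 intake: 0.1500×484.0 + 0.0600×330.2 + 0.4800×144.5 + 0.0200×145.7 + 0.1600×179.9 + 0.0500×298.0 + 0.0800×698.5 = 264.2500 per 1,000.
Difference = 407.9890 − 264.2500 = 143.7390.

143.7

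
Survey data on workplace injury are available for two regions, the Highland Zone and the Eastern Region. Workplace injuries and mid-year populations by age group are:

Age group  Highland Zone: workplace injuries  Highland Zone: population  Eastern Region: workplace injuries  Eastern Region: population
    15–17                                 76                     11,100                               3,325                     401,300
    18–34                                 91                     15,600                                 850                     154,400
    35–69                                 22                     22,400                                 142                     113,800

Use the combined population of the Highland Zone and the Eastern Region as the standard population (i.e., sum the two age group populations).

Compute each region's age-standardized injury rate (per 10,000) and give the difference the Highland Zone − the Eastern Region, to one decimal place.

-8.0

Age-specific rates per 10,000 for the Highland Zone: 68.47, 58.33, 9.82.
For the Eastern Region: 82.86, 55.05, 12.48.
Combined standard total = 718,600; weights = 0.5739, 0.2366, 0.1895.
The Highland Zone: 0.5739×68.47 + 0.2366×58.33 + 0.1895×9.82 = 54.9551 per 10,000.
The Eastern Region: 0.5739×82.86 + 0.2366×55.05 + 0.1895×12.48 = 62.9391 per 10,000.
Difference = 54.9551 − 62.9391 = -7.9840.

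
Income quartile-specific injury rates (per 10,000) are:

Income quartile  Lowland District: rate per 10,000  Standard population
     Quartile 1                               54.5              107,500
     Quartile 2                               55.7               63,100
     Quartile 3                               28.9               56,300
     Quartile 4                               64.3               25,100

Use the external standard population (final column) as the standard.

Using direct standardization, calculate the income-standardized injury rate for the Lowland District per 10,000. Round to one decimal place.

50.1

Standard total = 252,000; weights = 0.4266, 0.2504, 0.2234, 0.0996.
Standardized rate: 0.4266×54.5 + 0.2504×55.7 + 0.2234×28.9 + 0.0996×64.3 = 50.0572 per 10,000.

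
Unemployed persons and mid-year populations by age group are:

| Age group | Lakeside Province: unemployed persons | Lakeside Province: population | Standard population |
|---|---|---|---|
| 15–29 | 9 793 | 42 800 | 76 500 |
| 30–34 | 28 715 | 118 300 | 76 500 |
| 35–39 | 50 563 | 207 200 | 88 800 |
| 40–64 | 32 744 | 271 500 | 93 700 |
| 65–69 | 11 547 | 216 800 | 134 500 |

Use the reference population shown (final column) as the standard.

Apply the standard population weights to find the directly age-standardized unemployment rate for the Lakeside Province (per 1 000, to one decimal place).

Age-specific rates per 1 000 for the Lakeside Province: 228.808, 242.730, 244.030, 120.604, 53.261.
Standard total = 470 000; weights = 0.1628, 0.1628, 0.1889, 0.1994, 0.2862.
Standardized rate: 0.1628×228.808 + 0.1628×242.730 + 0.1889×244.030 + 0.1994×120.604 + 0.2862×53.261 = 162.1421 per 1 000.

162.1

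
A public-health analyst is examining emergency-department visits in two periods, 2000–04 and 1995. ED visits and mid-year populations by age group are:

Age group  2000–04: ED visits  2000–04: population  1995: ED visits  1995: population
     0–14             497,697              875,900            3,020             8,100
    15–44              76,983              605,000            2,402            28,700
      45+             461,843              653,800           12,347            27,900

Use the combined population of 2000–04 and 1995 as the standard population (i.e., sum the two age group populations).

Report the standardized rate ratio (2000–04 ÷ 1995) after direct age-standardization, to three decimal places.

1.556

Age-specific rates per 1,000 for 2000–04: 568.212, 127.245, 706.398.
For 1995: 372.840, 83.693, 442.545.
Combined standard total = 2,199,400; weights = 0.4019, 0.2881, 0.3099.
2000–04: 0.4019×568.212 + 0.2881×127.245 + 0.3099×706.398 = 483.9892 per 1,000.
1995: 0.4019×372.840 + 0.2881×83.693 + 0.3099×442.545 = 311.1346 per 1,000.
Ratio = 483.9892 ÷ 311.1346 = 1.55556.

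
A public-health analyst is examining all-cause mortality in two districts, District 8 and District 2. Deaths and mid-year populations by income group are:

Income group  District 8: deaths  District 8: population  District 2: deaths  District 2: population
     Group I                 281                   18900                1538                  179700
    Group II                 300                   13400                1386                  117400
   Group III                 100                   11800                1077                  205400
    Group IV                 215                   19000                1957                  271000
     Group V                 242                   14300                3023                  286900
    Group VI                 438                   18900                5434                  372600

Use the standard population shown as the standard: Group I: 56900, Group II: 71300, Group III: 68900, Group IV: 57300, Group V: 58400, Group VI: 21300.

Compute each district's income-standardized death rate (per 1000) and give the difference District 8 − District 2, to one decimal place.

Income-specific rates per 1000 for District 8: 14.868, 22.388, 8.475, 11.316, 16.923, 23.175.
For District 2: 8.559, 11.806, 5.243, 7.221, 10.537, 14.584.
Standard total = 334100; weights = 0.1703, 0.2134, 0.2062, 0.1715, 0.1748, 0.0638.
District 8: 0.1703×14.868 + 0.2134×22.388 + 0.2062×8.475 + 0.1715×11.316 + 0.1748×16.923 + 0.0638×23.175 = 15.4339 per 1000.
District 2: 0.1703×8.559 + 0.2134×11.806 + 0.2062×5.243 + 0.1715×7.221 + 0.1748×10.537 + 0.0638×14.584 = 9.0685 per 1000.
Difference = 15.4339 − 9.0685 = 6.3654.

6.4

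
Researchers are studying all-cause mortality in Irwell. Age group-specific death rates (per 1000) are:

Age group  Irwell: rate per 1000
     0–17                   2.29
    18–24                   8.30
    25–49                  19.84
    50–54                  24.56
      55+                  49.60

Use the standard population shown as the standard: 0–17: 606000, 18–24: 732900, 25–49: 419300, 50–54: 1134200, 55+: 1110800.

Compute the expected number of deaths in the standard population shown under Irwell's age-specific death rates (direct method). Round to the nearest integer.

Expected deaths = Σ (standard pop × age-specific rate ÷ 1000)
= 606000×2.29/1000 + 732900×8.30/1000 + 419300×19.84/1000 + 1134200×24.56/1000 + 1110800×49.60/1000
= 1387.74 + 6083.07 + 8318.91 + 27855.95 + 55095.68 = 98741.35.

98741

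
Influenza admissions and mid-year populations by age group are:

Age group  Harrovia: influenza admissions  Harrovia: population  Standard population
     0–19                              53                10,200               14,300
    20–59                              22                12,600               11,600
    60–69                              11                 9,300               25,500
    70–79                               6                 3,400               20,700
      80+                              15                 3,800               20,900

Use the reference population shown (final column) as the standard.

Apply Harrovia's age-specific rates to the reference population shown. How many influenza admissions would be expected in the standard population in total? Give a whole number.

Age-specific rates per 100,000 for Harrovia: 519.61, 174.60, 118.28, 176.47, 394.74.
Expected influenza admissions = Σ (standard pop × age-specific rate ÷ 100,000)
= 14,300×519.61/100,000 + 11,600×174.60/100,000 + 25,500×118.28/100,000 + 20,700×176.47/100,000 + 20,900×394.74/100,000
= 74.30 + 20.25 + 30.16 + 36.53 + 82.50 = 243.75.

244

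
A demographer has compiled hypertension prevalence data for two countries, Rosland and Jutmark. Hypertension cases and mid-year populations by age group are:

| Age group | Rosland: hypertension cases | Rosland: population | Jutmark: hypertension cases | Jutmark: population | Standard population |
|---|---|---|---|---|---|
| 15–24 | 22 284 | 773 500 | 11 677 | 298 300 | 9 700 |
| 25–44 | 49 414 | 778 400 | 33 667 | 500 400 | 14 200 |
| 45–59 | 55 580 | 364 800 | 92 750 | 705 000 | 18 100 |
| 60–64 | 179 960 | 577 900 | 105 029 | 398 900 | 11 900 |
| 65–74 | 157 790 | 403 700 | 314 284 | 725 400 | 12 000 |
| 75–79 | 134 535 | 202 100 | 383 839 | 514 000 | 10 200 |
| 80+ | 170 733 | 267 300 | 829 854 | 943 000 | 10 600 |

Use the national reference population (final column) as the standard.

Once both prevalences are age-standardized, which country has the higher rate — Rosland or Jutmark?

Age-specific rates per 1 000 for Rosland: 28.809, 63.482, 152.357, 311.403, 390.860, 665.685, 638.732.
For Jutmark: 39.145, 67.280, 131.560, 263.297, 433.256, 746.768, 880.015.
Standard total = 86 700; weights = 0.1119, 0.1638, 0.2088, 0.1373, 0.1384, 0.1176, 0.1223.
Rosland: 0.1119×28.809 + 0.1638×63.482 + 0.2088×152.357 + 0.1373×311.403 + 0.1384×390.860 + 0.1176×665.685 + 0.1223×638.732 = 298.6750 per 1 000.
Jutmark: 0.1119×39.145 + 0.1638×67.280 + 0.2088×131.560 + 0.1373×263.297 + 0.1384×433.256 + 0.1176×746.768 + 0.1223×880.015 = 334.4155 per 1 000.

Jutmark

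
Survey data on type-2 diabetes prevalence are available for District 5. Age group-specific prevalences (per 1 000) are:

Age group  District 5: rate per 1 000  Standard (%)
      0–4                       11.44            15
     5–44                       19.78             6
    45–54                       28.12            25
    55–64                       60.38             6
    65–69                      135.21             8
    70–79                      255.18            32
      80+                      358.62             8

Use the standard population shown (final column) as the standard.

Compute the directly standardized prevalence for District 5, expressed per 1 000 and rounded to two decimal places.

134.72

Standard weights: 0.15, 0.06, 0.25, 0.06, 0.08, 0.32, 0.08.
Standardized rate: 0.1500×11.44 + 0.0600×19.78 + 0.2500×28.12 + 0.0600×60.38 + 0.0800×135.21 + 0.3200×255.18 + 0.0800×358.62 = 134.7196 per 1 000.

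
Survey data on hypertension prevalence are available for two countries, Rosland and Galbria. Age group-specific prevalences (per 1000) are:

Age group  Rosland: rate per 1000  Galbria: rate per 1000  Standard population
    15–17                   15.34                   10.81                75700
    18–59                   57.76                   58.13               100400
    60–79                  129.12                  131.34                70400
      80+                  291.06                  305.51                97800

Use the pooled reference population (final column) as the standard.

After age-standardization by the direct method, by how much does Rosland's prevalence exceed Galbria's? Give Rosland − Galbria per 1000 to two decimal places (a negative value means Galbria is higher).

Standard total = 344300; weights = 0.2199, 0.2916, 0.2045, 0.2841.
Rosland: 0.2199×15.34 + 0.2916×57.76 + 0.2045×129.12 + 0.2841×291.06 = 129.2944 per 1000.
Galbria: 0.2199×10.81 + 0.2916×58.13 + 0.2045×131.34 + 0.2841×305.51 = 132.9648 per 1000.
Difference = 129.2944 − 132.9648 = -3.6704.

-3.67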